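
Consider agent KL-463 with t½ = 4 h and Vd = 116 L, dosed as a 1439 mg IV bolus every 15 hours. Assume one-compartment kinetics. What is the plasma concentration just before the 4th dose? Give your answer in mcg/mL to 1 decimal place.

f = (1/2)^(τ/t½) = (1/2)^(15/4) ≈ 0.0743.
C₀ = D/Vd = 1439/116 ≈ 12.405 mcg/mL.
Before the 4th dose, 3 doses have been given. Superposition: Cmin = C₀·(f + f² + … + f^3).
≈ 12.405 × (0.0743 + 0.0055 + 0.0004) ≈ 12.405 × 0.0802 ≈ 0.995 mcg/mL.

1.0 mcg/mL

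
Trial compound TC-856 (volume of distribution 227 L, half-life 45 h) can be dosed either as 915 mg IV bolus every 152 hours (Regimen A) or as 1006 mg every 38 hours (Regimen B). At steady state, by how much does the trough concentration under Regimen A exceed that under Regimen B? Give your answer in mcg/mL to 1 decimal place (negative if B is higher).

Regimen A: f = (1/2)^(152/45) ≈ 0.0962; Cmin,ss = (915/227)·f/(1−f) ≈ 0.429 mcg/mL.
Regimen B: f = (1/2)^(38/45) ≈ 0.5569; Cmin,ss = (1006/227)·f/(1−f) ≈ 5.570 mcg/mL.
Difference ≈ 0.429 − 5.570 ≈ -5.141 mcg/mL.

-5.1 mcg/mL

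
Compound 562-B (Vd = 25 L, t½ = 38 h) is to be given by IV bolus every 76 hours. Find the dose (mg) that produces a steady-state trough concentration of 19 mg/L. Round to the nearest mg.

1425 mg

τ/t½ = 76/38 ≈ 2, so f = (1/2)^(76/38) ≈ 0.250000.
Cmin,ss = (D/Vd)·f/(1−f), so D = Cmin,ss·Vd·(1−f)/f.
D = 19 × 25 × (1−f)/f ≈ 19 × 25 × 3.00000 ≈ 1425.00 mg.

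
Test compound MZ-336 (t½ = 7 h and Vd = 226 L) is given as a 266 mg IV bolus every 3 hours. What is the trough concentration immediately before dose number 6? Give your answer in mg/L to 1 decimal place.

f = (1/2)^(τ/t½) = (1/2)^(3/7) ≈ 0.7430.
C₀ = D/Vd = 266/226 ≈ 1.177 mg/L.
Before the 6th dose, 5 doses have been given. Superposition: Cmin = C₀·(f + f² + … + f^5).
≈ 1.177 × (0.7430 + 0.5520 + 0.4102 + 0.3048 + 0.2264) ≈ 1.177 × 2.2364 ≈ 2.632 mg/L.

2.6 mg/L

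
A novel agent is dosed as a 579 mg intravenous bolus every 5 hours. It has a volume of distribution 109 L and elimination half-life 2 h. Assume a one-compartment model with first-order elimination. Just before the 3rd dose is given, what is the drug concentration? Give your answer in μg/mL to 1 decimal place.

1.1 μg/mL

f = (1/2)^(τ/t½) = (1/2)^(5/2) ≈ 0.1768.
C₀ = D/Vd = 579/109 ≈ 5.312 μg/mL.
Before the 3rd dose, 2 doses have been given. Superposition: Cmin = C₀·(f + f²).
≈ 5.312 × (0.1768 + 0.0313) ≈ 5.312 × 0.2081 ≈ 1.105 μg/mL.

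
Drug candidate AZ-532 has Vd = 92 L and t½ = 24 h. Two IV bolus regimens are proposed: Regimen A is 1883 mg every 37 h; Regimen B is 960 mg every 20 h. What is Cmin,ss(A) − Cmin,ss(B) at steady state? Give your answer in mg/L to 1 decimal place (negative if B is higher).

Regimen A: f = (1/2)^(37/24) ≈ 0.3435; Cmin,ss = (1883/92)·f/(1−f) ≈ 10.709 mg/L.
Regimen B: f = (1/2)^(20/24) ≈ 0.5612; Cmin,ss = (960/92)·f/(1−f) ≈ 13.345 mg/L.
Difference ≈ 10.709 − 13.345 ≈ -2.636 mg/L.

-2.6 mg/L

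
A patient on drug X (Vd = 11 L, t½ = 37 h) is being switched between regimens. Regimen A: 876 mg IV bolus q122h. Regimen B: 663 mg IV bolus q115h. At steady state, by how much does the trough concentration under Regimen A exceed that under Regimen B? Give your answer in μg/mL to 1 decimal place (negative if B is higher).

1.1 μg/mL

Regimen A: f = (1/2)^(122/37) ≈ 0.1017; Cmin,ss = (876/11)·f/(1−f) ≈ 9.016 μg/mL.
Regimen B: f = (1/2)^(115/37) ≈ 0.1160; Cmin,ss = (663/11)·f/(1−f) ≈ 7.909 μg/mL.
Difference ≈ 9.016 − 7.909 ≈ 1.107 μg/mL.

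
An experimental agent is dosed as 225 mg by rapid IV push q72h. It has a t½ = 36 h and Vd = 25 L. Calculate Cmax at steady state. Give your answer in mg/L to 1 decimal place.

The dosing interval is 2 half-lives, so f = 2^(−2) = 0.25.
At steady state, R = 1/(1 − 0.25) = 4/3.
Single-dose peak C₀ = D/Vd = 225/25 = 9 mg/L.
Steady-state peak Cmax,ss = C₀·R = 9 × 4/3 ≈ 12.000 mg/L.

12.0 mg/L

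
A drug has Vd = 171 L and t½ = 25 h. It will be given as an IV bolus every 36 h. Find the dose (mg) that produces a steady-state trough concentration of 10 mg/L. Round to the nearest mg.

τ/t½ = 36/25 ≈ 1.44, so f = (1/2)^(36/25) ≈ 0.368567.
Cmin,ss = (D/Vd)·f/(1−f), so D = Cmin,ss·Vd·(1−f)/f.
D = 10 × 171 × (1−f)/f ≈ 10 × 171 × 1.71321 ≈ 2929.59 mg.

2930 mg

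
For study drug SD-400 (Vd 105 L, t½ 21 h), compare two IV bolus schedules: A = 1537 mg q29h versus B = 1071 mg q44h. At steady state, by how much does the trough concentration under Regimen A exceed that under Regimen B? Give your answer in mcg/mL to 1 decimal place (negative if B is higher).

Regimen A: f = (1/2)^(29/21) ≈ 0.3840; Cmin,ss = (1537/105)·f/(1−f) ≈ 9.125 mcg/mL.
Regimen B: f = (1/2)^(44/21) ≈ 0.2340; Cmin,ss = (1071/105)·f/(1−f) ≈ 3.116 mcg/mL.
Difference ≈ 9.125 − 3.116 ≈ 6.009 mcg/mL.

6.0 mcg/mL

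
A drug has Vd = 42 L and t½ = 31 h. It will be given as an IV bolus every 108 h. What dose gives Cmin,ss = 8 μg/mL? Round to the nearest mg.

τ/t½ = 108/31 ≈ 3.4839, so f = (1/2)^(108/31) ≈ 0.089382.
Cmin,ss = (D/Vd)·f/(1−f), so D = Cmin,ss·Vd·(1−f)/f.
D = 8 × 42 × (1−f)/f ≈ 8 × 42 × 10.18793 ≈ 3423.14 mg.

3423 mg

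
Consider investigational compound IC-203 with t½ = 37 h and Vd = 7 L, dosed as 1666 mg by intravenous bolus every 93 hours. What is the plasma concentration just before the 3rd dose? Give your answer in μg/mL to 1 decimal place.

49.0 μg/mL

f = (1/2)^(τ/t½) = (1/2)^(93/37) ≈ 0.1751.
C₀ = D/Vd = 1666/7 ≈ 238.000 μg/mL.
Before the 3rd dose, 2 doses have been given. Superposition: Cmin = C₀·(f + f²).
≈ 238.000 × (0.1751 + 0.0307) ≈ 238.000 × 0.2058 ≈ 48.980 μg/mL.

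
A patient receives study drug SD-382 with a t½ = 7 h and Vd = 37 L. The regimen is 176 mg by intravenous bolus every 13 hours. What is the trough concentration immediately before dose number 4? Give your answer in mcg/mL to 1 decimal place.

1.8 mcg/mL

f = (1/2)^(τ/t½) = (1/2)^(13/7) ≈ 0.2760.
C₀ = D/Vd = 176/37 ≈ 4.757 mcg/mL.
Before the 4th dose, 3 doses have been given. Superposition: Cmin = C₀·(f + f² + … + f^3).
≈ 4.757 × (0.2760 + 0.0762 + 0.0210) ≈ 4.757 × 0.3732 ≈ 1.775 mcg/mL.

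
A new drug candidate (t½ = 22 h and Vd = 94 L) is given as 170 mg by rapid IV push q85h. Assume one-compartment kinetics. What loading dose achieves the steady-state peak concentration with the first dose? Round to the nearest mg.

183 mg

f = (1/2)^(85/22) ≈ 0.068696; accumulation ratio R = 1/(1−f) ≈ 1.07376.
Loading dose to hit Cmax,ss on first dose: D_load = D_maint·R ≈ 170 × 1.07376 ≈ 182.54 mg.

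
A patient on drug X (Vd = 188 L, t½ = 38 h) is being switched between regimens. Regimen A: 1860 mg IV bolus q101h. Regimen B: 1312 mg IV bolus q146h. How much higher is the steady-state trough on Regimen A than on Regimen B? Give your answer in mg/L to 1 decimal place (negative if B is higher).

1.3 mg/L

Regimen A: f = (1/2)^(101/38) ≈ 0.1585; Cmin,ss = (1860/188)·f/(1−f) ≈ 1.864 mg/L.
Regimen B: f = (1/2)^(146/38) ≈ 0.0697; Cmin,ss = (1312/188)·f/(1−f) ≈ 0.523 mg/L.
Difference ≈ 1.864 − 0.523 ≈ 1.341 mg/L.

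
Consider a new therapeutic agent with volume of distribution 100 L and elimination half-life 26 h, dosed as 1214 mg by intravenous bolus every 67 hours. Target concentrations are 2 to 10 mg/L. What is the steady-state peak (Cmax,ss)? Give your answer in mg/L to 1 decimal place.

τ/t½ = 67/26 ≈ 2.5769, so fraction remaining f = (1/2)^(67/26) ≈ 0.1676.
At steady state, accumulation factor R = 1/(1 − e^(−kτ)) ≈ 1.2013.
Each bolus raises the concentration by D/Vd = 1214/100 ≈ 12.140 mg/L.
Cmax,ss = C₀/(1 − f) ≈ 12.140/0.8324 ≈ 14.584 mg/L.
Peak 14.6 mg/L vs MTC 10 mg/L: exceeds toxic threshold.

14.6 mg/L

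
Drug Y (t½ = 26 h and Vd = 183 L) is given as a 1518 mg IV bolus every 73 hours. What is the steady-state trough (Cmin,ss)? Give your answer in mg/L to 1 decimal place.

k = ln2/t½ = ln2/26 ≈ 0.026660 h⁻¹; fraction remaining f = e^(−kτ) = e^(−0.026660×73) ≈ 0.1428.
Each bolus raises the concentration by D/Vd = 1518/183 ≈ 8.295 mg/L.
Steady-state trough Cmin,ss = C₀·f/(1−f) ≈ 8.295 × 0.1428/0.8572 ≈ 1.382 mg/L.

1.4 mg/L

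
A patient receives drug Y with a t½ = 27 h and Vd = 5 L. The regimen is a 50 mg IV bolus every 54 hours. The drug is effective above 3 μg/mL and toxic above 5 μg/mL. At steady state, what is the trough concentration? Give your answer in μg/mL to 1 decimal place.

The dosing interval is 2 half-lives, so f = 2^(−2) = 0.25.
Accumulation ratio R = 1/(1 − f) = 1/0.75 = 4/3.
Single-dose peak C₀ = D/Vd = 50/5 = 10 μg/mL.
Steady-state peak Cmax,ss = C₀·R = 10 × 4/3 ≈ 13.333 μg/mL.
Steady-state trough Cmin,ss = Cmax,ss·f ≈ 13.333 × 0.25 ≈ 3.333 μg/mL.
Trough 3.3 μg/mL vs MEC 3 μg/mL: adequate.

3.3 μg/mL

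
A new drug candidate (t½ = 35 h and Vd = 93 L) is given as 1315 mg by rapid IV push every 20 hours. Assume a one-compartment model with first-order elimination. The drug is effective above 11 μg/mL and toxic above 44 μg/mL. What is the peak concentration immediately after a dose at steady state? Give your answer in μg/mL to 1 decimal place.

Over one 20-h interval, 20/35 ≈ 0.57143 half-lives elapse, leaving f ≈ 0.6730 of each dose.
Accumulation ratio R = 1/(1 − f) ≈ 1/0.3270 ≈ 3.0581.
Single-dose peak C₀ = D/Vd = 1315/93 ≈ 14.140 μg/mL.
Steady-state peak Cmax,ss = C₀·R ≈ 14.140 × 3.0581 ≈ 43.242 μg/mL.
Peak 43.2 μg/mL vs MTC 44 μg/mL: below toxic threshold.

43.2 μg/mL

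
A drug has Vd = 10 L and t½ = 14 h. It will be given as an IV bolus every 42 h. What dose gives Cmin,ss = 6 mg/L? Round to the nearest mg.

τ/t½ = 42/14 ≈ 3, so f = (1/2)^(42/14) ≈ 0.125000.
Cmin,ss = (D/Vd)·f/(1−f), so D = Cmin,ss·Vd·(1−f)/f.
D = 6 × 10 × (1−f)/f ≈ 6 × 10 × 7.00000 ≈ 420.00 mg.

420 mg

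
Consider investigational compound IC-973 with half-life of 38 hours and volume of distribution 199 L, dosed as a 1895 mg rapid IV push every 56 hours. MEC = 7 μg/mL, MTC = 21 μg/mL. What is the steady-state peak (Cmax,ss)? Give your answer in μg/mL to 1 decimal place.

14.9 μg/mL

k = ln2/t½ = ln2/38 ≈ 0.018241 h⁻¹; fraction remaining f = e^(−kτ) = e^(−0.018241×56) ≈ 0.3601.
At steady state, accumulation factor R = 1/(1 − e^(−kτ)) ≈ 1.5627.
Single-dose peak C₀ = D/Vd = 1895/199 ≈ 9.523 μg/mL.
Steady-state peak Cmax,ss = C₀·R ≈ 9.523 × 1.5627 ≈ 14.882 μg/mL.
Peak 14.9 μg/mL vs MTC 21 μg/mL: below toxic threshold.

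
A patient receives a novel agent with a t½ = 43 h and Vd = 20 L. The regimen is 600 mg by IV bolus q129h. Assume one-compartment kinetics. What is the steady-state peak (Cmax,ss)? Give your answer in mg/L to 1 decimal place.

34.3 mg/L

τ = 129 h = 3 half-lives, so f = (1/2)^3 = 0.125.
At steady state, R = 1/(1 − 0.125) = 8/7.
Single-dose peak C₀ = D/Vd = 600/20 = 30 mg/L.
Steady-state peak Cmax,ss = C₀·R = 30 × 8/7 ≈ 34.286 mg/L.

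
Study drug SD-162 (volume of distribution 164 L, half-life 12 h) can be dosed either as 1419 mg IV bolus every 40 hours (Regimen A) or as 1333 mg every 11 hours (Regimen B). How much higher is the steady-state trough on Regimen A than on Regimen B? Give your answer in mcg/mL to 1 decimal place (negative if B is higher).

-8.2 mcg/mL

Regimen A: f = (1/2)^(40/12) ≈ 0.0992; Cmin,ss = (1419/164)·f/(1−f) ≈ 0.953 mcg/mL.
Regimen B: f = (1/2)^(11/12) ≈ 0.5297; Cmin,ss = (1333/164)·f/(1−f) ≈ 9.155 mcg/mL.
Difference ≈ 0.953 − 9.155 ≈ -8.202 mcg/mL.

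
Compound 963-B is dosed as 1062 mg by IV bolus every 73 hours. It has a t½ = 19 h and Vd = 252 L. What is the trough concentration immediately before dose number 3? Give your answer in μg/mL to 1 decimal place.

f = (1/2)^(τ/t½) = (1/2)^(73/19) ≈ 0.0697.
C₀ = D/Vd = 1062/252 ≈ 4.214 μg/mL.
Before the 3rd dose, 2 doses have been given. Superposition: Cmin = C₀·(f + f²).
≈ 4.214 × (0.0697 + 0.0049) ≈ 4.214 × 0.0746 ≈ 0.314 μg/mL.

0.3 μg/mL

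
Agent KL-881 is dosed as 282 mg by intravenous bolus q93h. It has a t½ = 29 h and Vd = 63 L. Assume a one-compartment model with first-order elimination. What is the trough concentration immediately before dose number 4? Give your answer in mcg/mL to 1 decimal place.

0.5 mcg/mL

f = (1/2)^(τ/t½) = (1/2)^(93/29) ≈ 0.1083.
C₀ = D/Vd = 282/63 ≈ 4.476 mcg/mL.
Before the 4th dose, 3 doses have been given. Superposition: Cmin = C₀·(f + f² + … + f^3).
≈ 4.476 × (0.1083 + 0.0117 + 0.0013) ≈ 4.476 × 0.1213 ≈ 0.543 mcg/mL.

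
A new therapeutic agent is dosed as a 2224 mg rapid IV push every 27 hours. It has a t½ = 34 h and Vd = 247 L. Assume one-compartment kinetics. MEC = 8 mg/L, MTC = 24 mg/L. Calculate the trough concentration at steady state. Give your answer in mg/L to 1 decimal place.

12.3 mg/L

τ/t½ = 27/34 ≈ 0.79412, so fraction remaining f = (1/2)^(27/34) ≈ 0.5767.
Single-dose peak C₀ = D/Vd = 2224/247 ≈ 9.004 mg/L.
Steady-state trough Cmin,ss = C₀·f/(1−f) ≈ 9.004 × 0.5767/0.4233 ≈ 12.267 mg/L.
Trough 12.3 mg/L vs MEC 8 mg/L: adequate.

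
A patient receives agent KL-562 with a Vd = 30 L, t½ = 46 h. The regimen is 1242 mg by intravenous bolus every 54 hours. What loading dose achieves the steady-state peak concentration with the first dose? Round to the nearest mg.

2231 mg

f = (1/2)^(54/46) ≈ 0.443218; accumulation ratio R = 1/(1−f) ≈ 1.79604.
Loading dose to hit Cmax,ss on first dose: D_load = D_maint·R ≈ 1242 × 1.79604 ≈ 2230.68 mg.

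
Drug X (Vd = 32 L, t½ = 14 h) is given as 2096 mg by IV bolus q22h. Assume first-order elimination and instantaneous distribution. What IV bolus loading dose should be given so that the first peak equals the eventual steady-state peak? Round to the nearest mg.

3159 mg

f = (1/2)^(22/14) ≈ 0.336475; accumulation ratio R = 1/(1−f) ≈ 1.50710.
Loading dose to hit Cmax,ss on first dose: D_load = D_maint·R ≈ 2096 × 1.50710 ≈ 3158.88 mg.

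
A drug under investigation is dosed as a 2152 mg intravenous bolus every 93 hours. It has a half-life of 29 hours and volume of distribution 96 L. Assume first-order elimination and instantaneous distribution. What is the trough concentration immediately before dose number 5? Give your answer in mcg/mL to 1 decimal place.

f = (1/2)^(τ/t½) = (1/2)^(93/29) ≈ 0.1083.
C₀ = D/Vd = 2152/96 ≈ 22.417 mcg/mL.
Before the 5th dose, 4 doses have been given. Superposition: Cmin = C₀·(f + f² + … + f^4).
≈ 22.417 × (0.1083 + 0.0117 + 0.0013 + 0.0001) ≈ 22.417 × 0.1214 ≈ 2.721 mcg/mL.

2.7 mcg/mL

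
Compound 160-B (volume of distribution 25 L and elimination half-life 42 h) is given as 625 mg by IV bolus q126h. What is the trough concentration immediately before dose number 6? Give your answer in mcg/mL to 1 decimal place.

f = (1/2)^(τ/t½) = (1/2)^(126/42) ≈ 0.1250.
C₀ = D/Vd = 625/25 ≈ 25.000 mcg/mL.
Before the 6th dose, 5 doses have been given. Superposition: Cmin = C₀·(f + f² + … + f^5).
≈ 25.000 × (0.1250 + 0.0156 + 0.0020 + 0.0002 + 0.0000) ≈ 25.000 × 0.1428 ≈ 3.570 mcg/mL.

3.6 mcg/mL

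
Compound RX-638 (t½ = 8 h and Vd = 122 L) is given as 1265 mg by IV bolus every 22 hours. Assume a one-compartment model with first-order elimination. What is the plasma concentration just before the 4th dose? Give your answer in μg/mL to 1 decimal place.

f = (1/2)^(τ/t½) = (1/2)^(22/8) ≈ 0.1487.
C₀ = D/Vd = 1265/122 ≈ 10.369 μg/mL.
Before the 4th dose, 3 doses have been given. Superposition: Cmin = C₀·(f + f² + … + f^3).
≈ 10.369 × (0.1487 + 0.0221 + 0.0033) ≈ 10.369 × 0.1741 ≈ 1.805 μg/mL.

1.8 μg/mL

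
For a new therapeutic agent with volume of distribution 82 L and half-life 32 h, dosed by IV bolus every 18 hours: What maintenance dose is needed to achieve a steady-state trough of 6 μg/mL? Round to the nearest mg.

τ/t½ = 18/32 ≈ 0.5625, so f = (1/2)^(18/32) ≈ 0.677128.
Cmin,ss = (D/Vd)·f/(1−f), so D = Cmin,ss·Vd·(1−f)/f.
D = 6 × 82 × (1−f)/f ≈ 6 × 82 × 0.47683 ≈ 234.60 mg.

235 mg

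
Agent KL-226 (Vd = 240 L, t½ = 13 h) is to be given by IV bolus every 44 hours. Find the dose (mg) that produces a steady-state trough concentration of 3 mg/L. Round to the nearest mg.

6800 mg

τ/t½ = 44/13 ≈ 3.3846, so f = (1/2)^(44/13) ≈ 0.095748.
Cmin,ss = (D/Vd)·f/(1−f), so D = Cmin,ss·Vd·(1−f)/f.
D = 3 × 240 × (1−f)/f ≈ 3 × 240 × 9.44408 ≈ 6799.74 mg.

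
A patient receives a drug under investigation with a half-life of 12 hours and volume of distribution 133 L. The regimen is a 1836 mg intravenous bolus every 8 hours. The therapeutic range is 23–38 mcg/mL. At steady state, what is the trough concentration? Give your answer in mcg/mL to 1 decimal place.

23.5 mcg/mL

τ/t½ = 8/12 ≈ 0.66667, so fraction remaining f = (1/2)^(8/12) ≈ 0.6300.
Accumulation ratio R = 1/(1 − f) ≈ 1/0.3700 ≈ 2.7027.
Each bolus raises the concentration by D/Vd = 1836/133 ≈ 13.805 mcg/mL.
Steady-state peak Cmax,ss = C₀·R ≈ 13.805 × 2.7027 ≈ 37.311 mcg/mL.
One interval later, Cmin,ss = Cmax,ss·e^(−kτ) ≈ 37.311 × 0.6300 ≈ 23.506 mcg/mL.
Trough 23.5 mcg/mL vs MEC 23 mcg/mL: adequate.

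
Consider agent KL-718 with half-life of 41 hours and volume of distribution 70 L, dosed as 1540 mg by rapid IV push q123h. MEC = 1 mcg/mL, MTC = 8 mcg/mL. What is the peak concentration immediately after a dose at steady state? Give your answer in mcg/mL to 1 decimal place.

The dosing interval is 3 half-lives, so f = 2^(−3) = 0.125.
Accumulation ratio R = 1/(1 − f) = 1/0.875 = 8/7.
Single-dose peak C₀ = D/Vd = 1540/70 = 22 mcg/mL.
Steady-state peak Cmax,ss = C₀·R = 22 × 8/7 ≈ 25.143 mcg/mL.
Peak 25.1 mcg/mL vs MTC 8 mcg/mL: exceeds toxic threshold.

25.1 mcg/mL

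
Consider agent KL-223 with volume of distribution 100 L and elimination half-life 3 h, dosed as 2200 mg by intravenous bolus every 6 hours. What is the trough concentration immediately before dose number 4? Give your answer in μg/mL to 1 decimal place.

f = (1/2)^(τ/t½) = (1/2)^(6/3) ≈ 0.2500.
C₀ = D/Vd = 2200/100 ≈ 22.000 μg/mL.
Before the 4th dose, 3 doses have been given. Superposition: Cmin = C₀·(f + f² + … + f^3).
≈ 22.000 × (0.2500 + 0.0625 + 0.0156) ≈ 22.000 × 0.3281 ≈ 7.218 μg/mL.

7.2 μg/mL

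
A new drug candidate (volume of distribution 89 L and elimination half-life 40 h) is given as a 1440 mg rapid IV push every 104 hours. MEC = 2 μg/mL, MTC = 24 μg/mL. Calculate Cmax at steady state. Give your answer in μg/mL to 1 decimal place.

τ/t½ = 104/40 ≈ 2.6, so fraction remaining f = (1/2)^(104/40) ≈ 0.1649.
Accumulation ratio R = 1/(1 − f) ≈ 1/0.8351 ≈ 1.1975.
Each bolus raises the concentration by D/Vd = 1440/89 ≈ 16.180 μg/mL.
Steady-state peak Cmax,ss = C₀·R ≈ 16.180 × 1.1975 ≈ 19.376 μg/mL.
Peak 19.4 μg/mL vs MTC 24 μg/mL: below toxic threshold.

19.4 μg/mL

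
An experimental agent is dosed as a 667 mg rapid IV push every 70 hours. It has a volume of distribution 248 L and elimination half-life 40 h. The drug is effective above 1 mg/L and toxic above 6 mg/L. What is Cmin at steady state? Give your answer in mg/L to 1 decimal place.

k = ln2/t½ = ln2/40 ≈ 0.017329 h⁻¹; fraction remaining f = e^(−kτ) = e^(−0.017329×70) ≈ 0.2973.
Each bolus raises the concentration by D/Vd = 667/248 ≈ 2.690 mg/L.
Steady-state trough Cmin,ss = C₀·f/(1−f) ≈ 2.690 × 0.2973/0.7027 ≈ 1.138 mg/L.
Trough 1.1 mg/L vs MEC 1 mg/L: adequate.

1.1 mg/L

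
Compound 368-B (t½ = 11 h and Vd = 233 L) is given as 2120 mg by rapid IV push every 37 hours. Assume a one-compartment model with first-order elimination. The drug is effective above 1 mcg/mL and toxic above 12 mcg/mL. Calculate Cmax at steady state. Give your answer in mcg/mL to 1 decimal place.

10.1 mcg/mL

τ/t½ = 37/11 ≈ 3.3636, so fraction remaining f = (1/2)^(37/11) ≈ 0.0972.
At steady state, accumulation factor R = 1/(1 − e^(−kτ)) ≈ 1.1077.
Each bolus raises the concentration by D/Vd = 2120/233 ≈ 9.099 mcg/mL.
Cmax,ss = C₀/(1 − f) ≈ 9.099/0.9028 ≈ 10.079 mcg/mL.
Peak 10.1 mcg/mL vs MTC 12 mcg/mL: below toxic threshold.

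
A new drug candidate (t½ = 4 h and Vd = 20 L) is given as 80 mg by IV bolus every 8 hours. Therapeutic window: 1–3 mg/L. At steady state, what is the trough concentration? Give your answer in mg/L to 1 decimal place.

1.3 mg/L

The dosing interval is 2 half-lives, so f = 2^(−2) = 0.25.
Accumulation ratio R = 1/(1 − f) = 1/0.75 = 4/3.
Single-dose peak C₀ = D/Vd = 80/20 = 4 mg/L.
Steady-state peak Cmax,ss = C₀·R = 4 × 4/3 ≈ 5.333 mg/L.
Steady-state trough Cmin,ss = Cmax,ss·f ≈ 5.333 × 0.25 ≈ 1.333 mg/L.
Trough 1.3 mg/L vs MEC 1 mg/L: adequate.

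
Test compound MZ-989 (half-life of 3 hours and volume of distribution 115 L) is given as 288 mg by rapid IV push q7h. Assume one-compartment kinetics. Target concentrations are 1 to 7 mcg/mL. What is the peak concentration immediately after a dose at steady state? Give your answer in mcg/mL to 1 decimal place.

k = ln2/t½ = ln2/3 ≈ 0.231049 h⁻¹; fraction remaining f = e^(−kτ) = e^(−0.231049×7) ≈ 0.1984.
Accumulation ratio R = 1/(1 − f) ≈ 1/0.8016 ≈ 1.2475.
Single-dose peak C₀ = D/Vd = 288/115 ≈ 2.504 mcg/mL.
Steady-state peak Cmax,ss = C₀·R ≈ 2.504 × 1.2475 ≈ 3.124 mcg/mL.
Peak 3.1 mcg/mL vs MTC 7 mcg/mL: below toxic threshold.

3.1 mcg/mL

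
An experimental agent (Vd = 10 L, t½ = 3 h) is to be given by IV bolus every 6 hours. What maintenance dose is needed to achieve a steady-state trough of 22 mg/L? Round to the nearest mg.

660 mg

τ/t½ = 6/3 ≈ 2, so f = (1/2)^(6/3) ≈ 0.250000.
Cmin,ss = (D/Vd)·f/(1−f), so D = Cmin,ss·Vd·(1−f)/f.
D = 22 × 10 × (1−f)/f ≈ 22 × 10 × 3.00000 ≈ 660.00 mg.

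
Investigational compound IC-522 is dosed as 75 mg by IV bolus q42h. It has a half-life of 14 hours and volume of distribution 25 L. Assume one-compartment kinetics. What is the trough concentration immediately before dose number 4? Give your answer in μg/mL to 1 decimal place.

0.4 μg/mL

f = (1/2)^(τ/t½) = (1/2)^(42/14) ≈ 0.1250.
C₀ = D/Vd = 75/25 ≈ 3.000 μg/mL.
Before the 4th dose, 3 doses have been given. Superposition: Cmin = C₀·(f + f² + … + f^3).
≈ 3.000 × (0.1250 + 0.0156 + 0.0020) ≈ 3.000 × 0.1426 ≈ 0.428 μg/mL.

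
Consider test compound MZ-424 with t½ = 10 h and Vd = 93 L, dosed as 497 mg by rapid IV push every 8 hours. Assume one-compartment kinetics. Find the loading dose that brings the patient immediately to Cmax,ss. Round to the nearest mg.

1168 mg

f = (1/2)^(8/10) ≈ 0.574349; accumulation ratio R = 1/(1−f) ≈ 2.34934.
Loading dose to hit Cmax,ss on first dose: D_load = D_maint·R ≈ 497 × 2.34934 ≈ 1167.62 mg.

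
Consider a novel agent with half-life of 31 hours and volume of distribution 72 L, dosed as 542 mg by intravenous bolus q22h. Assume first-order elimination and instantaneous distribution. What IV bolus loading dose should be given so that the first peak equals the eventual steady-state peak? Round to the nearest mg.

f = (1/2)^(22/31) ≈ 0.611457; accumulation ratio R = 1/(1−f) ≈ 2.57372.
Loading dose to hit Cmax,ss on first dose: D_load = D_maint·R ≈ 542 × 2.57372 ≈ 1394.96 mg.

1395 mg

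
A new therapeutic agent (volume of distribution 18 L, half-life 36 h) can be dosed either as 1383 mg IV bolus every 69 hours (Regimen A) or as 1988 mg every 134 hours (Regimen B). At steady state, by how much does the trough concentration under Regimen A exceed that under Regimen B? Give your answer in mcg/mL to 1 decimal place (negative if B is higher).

Regimen A: f = (1/2)^(69/36) ≈ 0.2649; Cmin,ss = (1383/18)·f/(1−f) ≈ 27.688 mcg/mL.
Regimen B: f = (1/2)^(134/36) ≈ 0.0758; Cmin,ss = (1988/18)·f/(1−f) ≈ 9.058 mcg/mL.
Difference ≈ 27.688 − 9.058 ≈ 18.630 mcg/mL.

18.6 mcg/mL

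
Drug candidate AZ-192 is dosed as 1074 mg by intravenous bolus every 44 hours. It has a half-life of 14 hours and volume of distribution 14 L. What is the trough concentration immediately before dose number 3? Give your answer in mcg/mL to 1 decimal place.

f = (1/2)^(τ/t½) = (1/2)^(44/14) ≈ 0.1132.
C₀ = D/Vd = 1074/14 ≈ 76.714 mcg/mL.
Before the 3rd dose, 2 doses have been given. Superposition: Cmin = C₀·(f + f²).
≈ 76.714 × (0.1132 + 0.0128) ≈ 76.714 × 0.1260 ≈ 9.666 mcg/mL.

9.7 mcg/mL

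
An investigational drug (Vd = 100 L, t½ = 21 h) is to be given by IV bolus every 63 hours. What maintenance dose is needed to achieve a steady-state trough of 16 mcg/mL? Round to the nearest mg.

11200 mg

τ/t½ = 63/21 ≈ 3, so f = (1/2)^(63/21) ≈ 0.125000.
Cmin,ss = (D/Vd)·f/(1−f), so D = Cmin,ss·Vd·(1−f)/f.
D = 16 × 100 × (1−f)/f ≈ 16 × 100 × 7.00000 ≈ 11200.00 mg.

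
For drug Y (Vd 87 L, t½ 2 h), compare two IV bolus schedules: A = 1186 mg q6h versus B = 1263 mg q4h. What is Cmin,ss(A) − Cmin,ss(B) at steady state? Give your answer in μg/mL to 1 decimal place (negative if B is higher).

Regimen A: f = (1/2)^(6/2) ≈ 0.1250; Cmin,ss = (1186/87)·f/(1−f) ≈ 1.947 μg/mL.
Regimen B: f = (1/2)^(4/2) ≈ 0.2500; Cmin,ss = (1263/87)·f/(1−f) ≈ 4.839 μg/mL.
Difference ≈ 1.947 − 4.839 ≈ -2.892 μg/mL.

-2.9 μg/mL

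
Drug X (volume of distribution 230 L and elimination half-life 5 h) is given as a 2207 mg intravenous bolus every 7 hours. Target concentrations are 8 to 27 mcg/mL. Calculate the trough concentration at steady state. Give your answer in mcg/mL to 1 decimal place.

k = ln2/t½ = ln2/5 ≈ 0.138629 h⁻¹; fraction remaining f = e^(−kτ) = e^(−0.138629×7) ≈ 0.3789.
Single-dose peak C₀ = D/Vd = 2207/230 ≈ 9.596 mcg/mL.
Steady-state trough Cmin,ss = C₀·f/(1−f) ≈ 9.596 × 0.3789/0.6211 ≈ 5.854 mcg/mL.
Trough 5.9 mcg/mL vs MEC 8 mcg/mL: subtherapeutic.

5.9 mcg/mL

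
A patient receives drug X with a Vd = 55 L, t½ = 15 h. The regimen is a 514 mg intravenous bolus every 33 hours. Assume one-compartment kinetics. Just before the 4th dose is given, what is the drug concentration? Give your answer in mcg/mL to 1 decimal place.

f = (1/2)^(τ/t½) = (1/2)^(33/15) ≈ 0.2176.
C₀ = D/Vd = 514/55 ≈ 9.345 mcg/mL.
Before the 4th dose, 3 doses have been given. Superposition: Cmin = C₀·(f + f² + … + f^3).
≈ 9.345 × (0.2176 + 0.0473 + 0.0103) ≈ 9.345 × 0.2752 ≈ 2.572 mcg/mL.

2.6 mcg/mL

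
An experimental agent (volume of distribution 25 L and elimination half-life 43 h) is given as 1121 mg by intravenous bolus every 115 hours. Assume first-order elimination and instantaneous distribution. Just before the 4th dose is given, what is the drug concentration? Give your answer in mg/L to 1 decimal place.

f = (1/2)^(τ/t½) = (1/2)^(115/43) ≈ 0.1566.
C₀ = D/Vd = 1121/25 ≈ 44.840 mg/L.
Before the 4th dose, 3 doses have been given. Superposition: Cmin = C₀·(f + f² + … + f^3).
≈ 44.840 × (0.1566 + 0.0245 + 0.0038) ≈ 44.840 × 0.1849 ≈ 8.291 mg/L.

8.3 mg/L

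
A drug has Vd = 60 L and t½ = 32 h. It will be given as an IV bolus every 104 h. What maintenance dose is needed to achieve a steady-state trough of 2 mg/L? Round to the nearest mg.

τ/t½ = 104/32 ≈ 3.25, so f = (1/2)^(104/32) ≈ 0.105112.
Cmin,ss = (D/Vd)·f/(1−f), so D = Cmin,ss·Vd·(1−f)/f.
D = 2 × 60 × (1−f)/f ≈ 2 × 60 × 8.51366 ≈ 1021.64 mg.

1022 mg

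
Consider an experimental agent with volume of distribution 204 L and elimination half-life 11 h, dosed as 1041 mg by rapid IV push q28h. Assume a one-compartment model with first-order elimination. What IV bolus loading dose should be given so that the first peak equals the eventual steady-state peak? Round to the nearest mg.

1256 mg

f = (1/2)^(28/11) ≈ 0.171294; accumulation ratio R = 1/(1−f) ≈ 1.20670.
Loading dose to hit Cmax,ss on first dose: D_load = D_maint·R ≈ 1041 × 1.20670 ≈ 1256.17 mg.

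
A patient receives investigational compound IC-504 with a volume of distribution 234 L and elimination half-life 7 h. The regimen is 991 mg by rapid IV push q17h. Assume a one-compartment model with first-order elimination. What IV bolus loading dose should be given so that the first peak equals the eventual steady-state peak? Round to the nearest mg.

1217 mg

f = (1/2)^(17/7) ≈ 0.185749; accumulation ratio R = 1/(1−f) ≈ 1.22812.
Loading dose to hit Cmax,ss on first dose: D_load = D_maint·R ≈ 991 × 1.22812 ≈ 1217.07 mg.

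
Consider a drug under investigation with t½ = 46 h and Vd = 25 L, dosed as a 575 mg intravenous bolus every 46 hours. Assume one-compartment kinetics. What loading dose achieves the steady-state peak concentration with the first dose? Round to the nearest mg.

1150 mg

f = (1/2)^(46/46) ≈ 0.500000; accumulation ratio R = 1/(1−f) ≈ 2.00000.
Loading dose to hit Cmax,ss on first dose: D_load = D_maint·R ≈ 575 × 2.00000 ≈ 1150.00 mg.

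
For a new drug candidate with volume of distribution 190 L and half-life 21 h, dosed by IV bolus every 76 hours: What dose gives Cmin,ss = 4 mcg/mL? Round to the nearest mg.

τ/t½ = 76/21 ≈ 3.619, so f = (1/2)^(76/21) ≈ 0.081388.
Cmin,ss = (D/Vd)·f/(1−f), so D = Cmin,ss·Vd·(1−f)/f.
D = 4 × 190 × (1−f)/f ≈ 4 × 190 × 11.28682 ≈ 8577.98 mg.

8578 mg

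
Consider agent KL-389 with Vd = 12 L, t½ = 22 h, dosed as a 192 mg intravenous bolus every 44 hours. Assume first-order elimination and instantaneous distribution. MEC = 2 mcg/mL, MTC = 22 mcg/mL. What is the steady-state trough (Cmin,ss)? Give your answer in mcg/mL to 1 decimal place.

5.3 mcg/mL

The dosing interval is 2 half-lives, so f = 2^(−2) = 0.25.
Accumulation ratio R = 1/(1 − f) = 1/0.75 = 4/3.
Single-dose peak C₀ = D/Vd = 192/12 = 16 mcg/mL.
Steady-state peak Cmax,ss = C₀·R = 16 × 4/3 ≈ 21.333 mcg/mL.
Steady-state trough Cmin,ss = Cmax,ss·f ≈ 21.333 × 0.25 ≈ 5.333 mcg/mL.
Trough 5.3 mcg/mL vs MEC 2 mcg/mL: adequate.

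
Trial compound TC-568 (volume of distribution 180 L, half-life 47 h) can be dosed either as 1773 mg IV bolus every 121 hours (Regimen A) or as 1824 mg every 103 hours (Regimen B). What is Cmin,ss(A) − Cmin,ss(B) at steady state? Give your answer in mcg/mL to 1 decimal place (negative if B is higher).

-0.9 mcg/mL

Regimen A: f = (1/2)^(121/47) ≈ 0.1679; Cmin,ss = (1773/180)·f/(1−f) ≈ 1.988 mcg/mL.
Regimen B: f = (1/2)^(103/47) ≈ 0.2189; Cmin,ss = (1824/180)·f/(1−f) ≈ 2.840 mcg/mL.
Difference ≈ 1.988 − 2.840 ≈ -0.852 mcg/mL.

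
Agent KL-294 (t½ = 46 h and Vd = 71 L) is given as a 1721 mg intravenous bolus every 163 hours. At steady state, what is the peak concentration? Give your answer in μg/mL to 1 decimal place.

26.5 μg/mL

τ/t½ = 163/46 ≈ 3.5435, so fraction remaining f = (1/2)^(163/46) ≈ 0.0858.
Accumulation ratio R = 1/(1 − f) ≈ 1/0.9142 ≈ 1.0939.
Each bolus raises the concentration by D/Vd = 1721/71 ≈ 24.239 μg/mL.
Cmax,ss = C₀/(1 − f) ≈ 24.239/0.9142 ≈ 26.514 μg/mL.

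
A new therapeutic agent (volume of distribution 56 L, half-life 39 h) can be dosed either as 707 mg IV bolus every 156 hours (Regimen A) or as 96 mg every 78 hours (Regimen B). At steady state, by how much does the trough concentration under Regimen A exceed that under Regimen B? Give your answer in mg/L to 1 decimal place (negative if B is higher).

0.3 mg/L

Regimen A: f = (1/2)^(156/39) ≈ 0.0625; Cmin,ss = (707/56)·f/(1−f) ≈ 0.842 mg/L.
Regimen B: f = (1/2)^(78/39) ≈ 0.2500; Cmin,ss = (96/56)·f/(1−f) ≈ 0.571 mg/L.
Difference ≈ 0.842 − 0.571 ≈ 0.271 mg/L.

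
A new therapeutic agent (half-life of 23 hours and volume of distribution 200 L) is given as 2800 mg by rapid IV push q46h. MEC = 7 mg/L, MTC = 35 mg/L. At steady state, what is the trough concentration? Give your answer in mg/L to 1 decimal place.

The dosing interval is 2 half-lives, so f = 2^(−2) = 0.25.
Accumulation ratio R = 1/(1 − f) = 1/0.75 = 4/3.
Single-dose peak C₀ = D/Vd = 2800/200 = 14 mg/L.
Steady-state peak Cmax,ss = C₀·R = 14 × 4/3 ≈ 18.667 mg/L.
Steady-state trough Cmin,ss = Cmax,ss·f ≈ 18.667 × 0.25 ≈ 4.667 mg/L.
Trough 4.7 mg/L vs MEC 7 mg/L: subtherapeutic.

4.7 mg/L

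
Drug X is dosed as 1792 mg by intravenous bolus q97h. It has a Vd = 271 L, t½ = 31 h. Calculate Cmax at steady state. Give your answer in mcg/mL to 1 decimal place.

Over one 97-h interval, 97/31 ≈ 3.129 half-lives elapse, leaving f ≈ 0.1143 of each dose.
Accumulation ratio R = 1/(1 − f) ≈ 1/0.8857 ≈ 1.1291.
Single-dose peak C₀ = D/Vd = 1792/271 ≈ 6.613 mcg/mL.
Steady-state peak Cmax,ss = C₀·R ≈ 6.613 × 1.1291 ≈ 7.467 mcg/mL.

7.5 mcg/mL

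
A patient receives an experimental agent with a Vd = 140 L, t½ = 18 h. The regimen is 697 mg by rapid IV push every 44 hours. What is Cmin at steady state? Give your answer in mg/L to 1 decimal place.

Over one 44-h interval, 44/18 ≈ 2.4444 half-lives elapse, leaving f ≈ 0.1837 of each dose.
Accumulation ratio R = 1/(1 − f) ≈ 1/0.8163 ≈ 1.2250.
Each bolus raises the concentration by D/Vd = 697/140 ≈ 4.979 mg/L.
Cmax,ss = C₀/(1 − f) ≈ 4.979/0.8163 ≈ 6.099 mg/L.
Steady-state trough Cmin,ss = Cmax,ss·f ≈ 6.099 × 0.1837 ≈ 1.120 mg/L.

1.1 mg/L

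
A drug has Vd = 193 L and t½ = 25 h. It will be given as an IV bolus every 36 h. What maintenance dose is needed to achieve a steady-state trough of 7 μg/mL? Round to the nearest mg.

2315 mg

τ/t½ = 36/25 ≈ 1.44, so f = (1/2)^(36/25) ≈ 0.368567.
Cmin,ss = (D/Vd)·f/(1−f), so D = Cmin,ss·Vd·(1−f)/f.
D = 7 × 193 × (1−f)/f ≈ 7 × 193 × 1.71321 ≈ 2314.55 mg.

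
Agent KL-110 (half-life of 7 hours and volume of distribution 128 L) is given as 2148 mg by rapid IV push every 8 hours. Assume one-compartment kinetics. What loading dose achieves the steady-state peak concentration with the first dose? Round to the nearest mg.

3926 mg

f = (1/2)^(8/7) ≈ 0.452862; accumulation ratio R = 1/(1−f) ≈ 1.82769.
Loading dose to hit Cmax,ss on first dose: D_load = D_maint·R ≈ 2148 × 1.82769 ≈ 3925.88 mg.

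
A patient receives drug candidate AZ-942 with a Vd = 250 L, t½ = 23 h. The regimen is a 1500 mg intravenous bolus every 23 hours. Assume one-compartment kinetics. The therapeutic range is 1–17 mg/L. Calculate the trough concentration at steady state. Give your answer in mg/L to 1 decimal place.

τ = 23 h = 1 half-life, so f = (1/2)^1 = 0.5.
Accumulation ratio R = 1/(1 − f) = 1/0.5 = 2/1.
Single-dose peak C₀ = D/Vd = 1500/250 = 6 mg/L.
Steady-state peak Cmax,ss = C₀·R = 6 × 2/1 ≈ 12.000 mg/L.
Steady-state trough Cmin,ss = Cmax,ss·f ≈ 12.000 × 0.5 ≈ 6.000 mg/L.
Trough 6.0 mg/L vs MEC 1 mg/L: adequate.

6.0 mg/L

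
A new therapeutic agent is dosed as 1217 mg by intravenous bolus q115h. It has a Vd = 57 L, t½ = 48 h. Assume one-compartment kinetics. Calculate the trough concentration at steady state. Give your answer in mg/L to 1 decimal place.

τ/t½ = 115/48 ≈ 2.3958, so fraction remaining f = (1/2)^(115/48) ≈ 0.1900.
Each bolus raises the concentration by D/Vd = 1217/57 ≈ 21.351 mg/L.
Steady-state trough Cmin,ss = C₀·f/(1−f) ≈ 21.351 × 0.1900/0.8100 ≈ 5.008 mg/L.

5.0 mg/L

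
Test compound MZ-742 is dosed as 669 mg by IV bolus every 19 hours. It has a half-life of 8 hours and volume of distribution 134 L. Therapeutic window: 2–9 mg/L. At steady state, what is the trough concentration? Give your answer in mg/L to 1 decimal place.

1.2 mg/L

k = ln2/t½ = ln2/8 ≈ 0.086643 h⁻¹; fraction remaining f = e^(−kτ) = e^(−0.086643×19) ≈ 0.1928.
Each bolus raises the concentration by D/Vd = 669/134 ≈ 4.993 mg/L.
Steady-state trough Cmin,ss = C₀·f/(1−f) ≈ 4.993 × 0.1928/0.8072 ≈ 1.193 mg/L.
Trough 1.2 mg/L vs MEC 2 mg/L: subtherapeutic.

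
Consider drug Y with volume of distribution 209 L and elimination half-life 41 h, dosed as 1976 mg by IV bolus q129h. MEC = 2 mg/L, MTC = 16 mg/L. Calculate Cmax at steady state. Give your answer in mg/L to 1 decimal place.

10.7 mg/L

τ/t½ = 129/41 ≈ 3.1463, so fraction remaining f = (1/2)^(129/41) ≈ 0.1129.
Accumulation ratio R = 1/(1 − f) ≈ 1/0.8871 ≈ 1.1273.
Each bolus raises the concentration by D/Vd = 1976/209 ≈ 9.455 mg/L.
Cmax,ss = C₀/(1 − f) ≈ 9.455/0.8871 ≈ 10.658 mg/L.
Peak 10.7 mg/L vs MTC 16 mg/L: below toxic threshold.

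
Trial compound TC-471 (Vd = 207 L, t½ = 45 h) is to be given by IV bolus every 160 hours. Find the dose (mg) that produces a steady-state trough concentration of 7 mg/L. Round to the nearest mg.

τ/t½ = 160/45 ≈ 3.5556, so f = (1/2)^(160/45) ≈ 0.085049.
Cmin,ss = (D/Vd)·f/(1−f), so D = Cmin,ss·Vd·(1−f)/f.
D = 7 × 207 × (1−f)/f ≈ 7 × 207 × 10.75793 ≈ 15588.24 mg.

15588 mg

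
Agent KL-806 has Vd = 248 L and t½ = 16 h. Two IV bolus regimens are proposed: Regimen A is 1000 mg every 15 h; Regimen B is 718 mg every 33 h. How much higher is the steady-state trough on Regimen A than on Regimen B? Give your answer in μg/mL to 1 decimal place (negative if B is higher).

Regimen A: f = (1/2)^(15/16) ≈ 0.5221; Cmin,ss = (1000/248)·f/(1−f) ≈ 4.405 μg/mL.
Regimen B: f = (1/2)^(33/16) ≈ 0.2394; Cmin,ss = (718/248)·f/(1−f) ≈ 0.911 μg/mL.
Difference ≈ 4.405 − 0.911 ≈ 3.494 μg/mL.

3.5 μg/mL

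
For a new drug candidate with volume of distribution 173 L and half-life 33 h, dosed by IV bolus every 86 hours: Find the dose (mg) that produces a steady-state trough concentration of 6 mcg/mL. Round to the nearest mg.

5282 mg

τ/t½ = 86/33 ≈ 2.6061, so f = (1/2)^(86/33) ≈ 0.164247.
Cmin,ss = (D/Vd)·f/(1−f), so D = Cmin,ss·Vd·(1−f)/f.
D = 6 × 173 × (1−f)/f ≈ 6 × 173 × 5.08839 ≈ 5281.75 mg.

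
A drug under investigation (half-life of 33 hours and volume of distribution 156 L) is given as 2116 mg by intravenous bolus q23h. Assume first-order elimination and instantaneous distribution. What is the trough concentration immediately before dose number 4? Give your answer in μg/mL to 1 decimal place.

16.7 μg/mL

f = (1/2)^(τ/t½) = (1/2)^(23/33) ≈ 0.6169.
C₀ = D/Vd = 2116/156 ≈ 13.564 μg/mL.
Before the 4th dose, 3 doses have been given. Superposition: Cmin = C₀·(f + f² + … + f^3).
≈ 13.564 × (0.6169 + 0.3806 + 0.2348) ≈ 13.564 × 1.2323 ≈ 16.715 μg/mL.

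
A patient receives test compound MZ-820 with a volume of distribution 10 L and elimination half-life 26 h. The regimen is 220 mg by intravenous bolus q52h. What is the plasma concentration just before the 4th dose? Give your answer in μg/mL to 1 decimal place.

f = (1/2)^(τ/t½) = (1/2)^(52/26) ≈ 0.2500.
C₀ = D/Vd = 220/10 ≈ 22.000 μg/mL.
Before the 4th dose, 3 doses have been given. Superposition: Cmin = C₀·(f + f² + … + f^3).
≈ 22.000 × (0.2500 + 0.0625 + 0.0156) ≈ 22.000 × 0.3281 ≈ 7.218 μg/mL.

7.2 μg/mL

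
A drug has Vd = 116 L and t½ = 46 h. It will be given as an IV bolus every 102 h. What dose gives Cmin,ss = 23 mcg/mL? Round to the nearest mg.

9740 mg

τ/t½ = 102/46 ≈ 2.2174, so f = (1/2)^(102/46) ≈ 0.215030.
Cmin,ss = (D/Vd)·f/(1−f), so D = Cmin,ss·Vd·(1−f)/f.
D = 23 × 116 × (1−f)/f ≈ 23 × 116 × 3.65051 ≈ 9739.56 mg.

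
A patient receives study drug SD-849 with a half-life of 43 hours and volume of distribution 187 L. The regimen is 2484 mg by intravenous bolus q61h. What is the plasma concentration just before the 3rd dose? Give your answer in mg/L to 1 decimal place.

f = (1/2)^(τ/t½) = (1/2)^(61/43) ≈ 0.3741.
C₀ = D/Vd = 2484/187 ≈ 13.283 mg/L.
Before the 3rd dose, 2 doses have been given. Superposition: Cmin = C₀·(f + f²).
≈ 13.283 × (0.3741 + 0.1400) ≈ 13.283 × 0.5141 ≈ 6.829 mg/L.

6.8 mg/L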